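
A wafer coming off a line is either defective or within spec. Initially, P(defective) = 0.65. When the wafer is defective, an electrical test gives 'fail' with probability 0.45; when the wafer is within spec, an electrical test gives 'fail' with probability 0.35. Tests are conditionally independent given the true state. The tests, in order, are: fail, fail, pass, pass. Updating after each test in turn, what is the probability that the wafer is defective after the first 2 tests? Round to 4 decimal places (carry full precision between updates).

0.7543

Apply Bayes' rule sequentially, carrying P(defective) forward.
After 'fail': P(defective) = 0.45·0.6500 / (0.45·0.6500 + 0.35·0.3500) ≈ 0.7048
After 'fail': P(defective) = 0.45·0.7048 / (0.45·0.7048 + 0.35·0.2952) ≈ 0.7543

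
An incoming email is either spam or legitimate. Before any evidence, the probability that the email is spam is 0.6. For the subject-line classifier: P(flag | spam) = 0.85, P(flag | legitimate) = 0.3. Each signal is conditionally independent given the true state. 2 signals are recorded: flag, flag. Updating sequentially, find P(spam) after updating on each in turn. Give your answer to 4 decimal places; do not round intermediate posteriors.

0.9233

Apply Bayes' rule sequentially, carrying P(spam) forward.
After 'flag': P(spam) = 0.85·0.6000 / (0.85·0.6000 + 0.3·0.4000) ≈ 0.8095
After 'flag': P(spam) = 0.85·0.8095 / (0.85·0.8095 + 0.3·0.1905) ≈ 0.9233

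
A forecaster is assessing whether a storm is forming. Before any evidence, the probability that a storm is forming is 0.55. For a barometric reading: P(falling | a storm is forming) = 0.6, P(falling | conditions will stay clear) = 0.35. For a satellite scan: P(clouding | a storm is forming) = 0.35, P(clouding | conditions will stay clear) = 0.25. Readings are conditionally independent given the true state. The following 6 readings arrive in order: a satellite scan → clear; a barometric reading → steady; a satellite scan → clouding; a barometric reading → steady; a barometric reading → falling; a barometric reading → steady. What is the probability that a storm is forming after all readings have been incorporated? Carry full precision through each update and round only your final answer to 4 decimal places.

0.3720

After a satellite scan='clear': P(storm) = 0.65·0.5500 / (0.65·0.5500 + 0.75·0.4500) ≈ 0.5144
After a barometric reading='steady': P(storm) = 0.4·0.5144 / (0.4·0.5144 + 0.65·0.4856) ≈ 0.3946
After a satellite scan='clouding': P(storm) = 0.35·0.3946 / (0.35·0.3946 + 0.25·0.6054) ≈ 0.4771
After a barometric reading='steady': P(storm) = 0.4·0.4771 / (0.4·0.4771 + 0.65·0.5229) ≈ 0.3596
After a barometric reading='falling': P(storm) = 0.6·0.3596 / (0.6·0.3596 + 0.35·0.6404) ≈ 0.4905
After a barometric reading='steady': P(storm) = 0.4·0.4905 / (0.4·0.4905 + 0.65·0.5095) ≈ 0.3720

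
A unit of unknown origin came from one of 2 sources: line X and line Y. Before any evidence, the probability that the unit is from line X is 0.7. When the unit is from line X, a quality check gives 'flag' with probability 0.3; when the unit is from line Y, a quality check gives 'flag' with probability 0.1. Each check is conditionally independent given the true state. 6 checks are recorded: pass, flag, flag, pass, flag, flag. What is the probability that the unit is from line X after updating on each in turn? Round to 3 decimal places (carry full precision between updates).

0.991

After 'pass': P(line X) = 0.7·0.7000 / (0.7·0.7000 + 0.9·0.3000) ≈ 0.6447
After 'flag': P(line X) = 0.3·0.6447 / (0.3·0.6447 + 0.1·0.3553) ≈ 0.8448
After 'flag': P(line X) = 0.3·0.8448 / (0.3·0.8448 + 0.1·0.1552) ≈ 0.9423
After 'pass': P(line X) = 0.7·0.9423 / (0.7·0.9423 + 0.9·0.0577) ≈ 0.9270
After 'flag': P(line X) = 0.3·0.9270 / (0.3·0.9270 + 0.1·0.0730) ≈ 0.9744
After 'flag': P(line X) = 0.3·0.9744 / (0.3·0.9744 + 0.1·0.0256) ≈ 0.9913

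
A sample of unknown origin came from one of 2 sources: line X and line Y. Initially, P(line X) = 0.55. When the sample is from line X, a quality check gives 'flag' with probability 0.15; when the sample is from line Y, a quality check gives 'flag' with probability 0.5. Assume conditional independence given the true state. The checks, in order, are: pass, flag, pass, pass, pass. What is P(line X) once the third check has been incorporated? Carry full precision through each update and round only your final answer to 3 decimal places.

0.514

After 'pass': P(line X) = 0.85·0.5500 / (0.85·0.5500 + 0.5·0.4500) ≈ 0.6751
After 'flag': P(line X) = 0.15·0.6751 / (0.15·0.6751 + 0.5·0.3249) ≈ 0.3840
After 'pass': P(line X) = 0.85·0.3840 / (0.85·0.3840 + 0.5·0.6160) ≈ 0.5145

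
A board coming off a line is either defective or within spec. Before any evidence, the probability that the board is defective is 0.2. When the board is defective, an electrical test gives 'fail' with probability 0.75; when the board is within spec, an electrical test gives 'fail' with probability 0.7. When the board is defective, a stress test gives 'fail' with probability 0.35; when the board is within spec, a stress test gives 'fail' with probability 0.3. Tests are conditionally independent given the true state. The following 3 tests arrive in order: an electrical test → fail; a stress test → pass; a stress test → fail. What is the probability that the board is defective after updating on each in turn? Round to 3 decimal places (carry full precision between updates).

0.225

After an electrical test='fail': P(defective) = 0.75·0.2000 / (0.75·0.2000 + 0.7·0.8000) ≈ 0.2113
After a stress test='pass': P(defective) = 0.65·0.2113 / (0.65·0.2113 + 0.7·0.7887) ≈ 0.1992
After a stress test='fail': P(defective) = 0.35·0.1992 / (0.35·0.1992 + 0.3·0.8008) ≈ 0.2249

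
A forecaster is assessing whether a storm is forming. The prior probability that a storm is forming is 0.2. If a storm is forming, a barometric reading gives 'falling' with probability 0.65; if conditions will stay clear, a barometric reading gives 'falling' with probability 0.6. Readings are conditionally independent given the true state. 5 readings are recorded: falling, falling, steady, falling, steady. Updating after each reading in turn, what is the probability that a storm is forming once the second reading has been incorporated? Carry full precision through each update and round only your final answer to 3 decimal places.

After 'falling': P(storm) = 0.65·0.2000 / (0.65·0.2000 + 0.6·0.8000) ≈ 0.2131
After 'falling': P(storm) = 0.65·0.2131 / (0.65·0.2131 + 0.6·0.7869) ≈ 0.2268

0.227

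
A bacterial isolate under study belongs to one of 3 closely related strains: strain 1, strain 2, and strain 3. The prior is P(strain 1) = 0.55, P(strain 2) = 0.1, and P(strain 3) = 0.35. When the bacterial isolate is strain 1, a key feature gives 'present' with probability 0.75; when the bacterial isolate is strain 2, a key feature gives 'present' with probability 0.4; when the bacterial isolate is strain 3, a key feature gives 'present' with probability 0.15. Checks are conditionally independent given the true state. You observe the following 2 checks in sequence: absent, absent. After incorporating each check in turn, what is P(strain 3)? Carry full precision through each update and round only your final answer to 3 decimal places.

0.782

After 'absent': normaliser = 0.25·0.5500 + 0.6·0.1000 + 0.85·0.3500; P(strain 1) ≈ 0.2778, P(strain 2) ≈ 0.1212, P(strain 3) ≈ 0.6010
After 'absent': normaliser = 0.25·0.2778 + 0.6·0.1212 + 0.85·0.6010; P(strain 1) ≈ 0.1063, P(strain 2) ≈ 0.1114, P(strain 3) ≈ 0.7823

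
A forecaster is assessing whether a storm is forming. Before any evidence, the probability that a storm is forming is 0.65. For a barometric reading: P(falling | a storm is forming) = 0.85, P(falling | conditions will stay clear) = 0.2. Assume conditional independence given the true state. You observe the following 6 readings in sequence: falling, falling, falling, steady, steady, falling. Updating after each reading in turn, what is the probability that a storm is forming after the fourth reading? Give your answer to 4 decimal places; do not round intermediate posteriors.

Each posterior becomes the prior for the next update.
After 'falling': P(storm) = 0.85·0.6500 / (0.85·0.6500 + 0.2·0.3500) ≈ 0.8876
After 'falling': P(storm) = 0.85·0.8876 / (0.85·0.8876 + 0.2·0.1124) ≈ 0.9711
After 'falling': P(storm) = 0.85·0.9711 / (0.85·0.9711 + 0.2·0.0289) ≈ 0.9930
After 'steady': P(storm) = 0.15·0.9930 / (0.15·0.9930 + 0.8·0.0070) ≈ 0.9639

0.9639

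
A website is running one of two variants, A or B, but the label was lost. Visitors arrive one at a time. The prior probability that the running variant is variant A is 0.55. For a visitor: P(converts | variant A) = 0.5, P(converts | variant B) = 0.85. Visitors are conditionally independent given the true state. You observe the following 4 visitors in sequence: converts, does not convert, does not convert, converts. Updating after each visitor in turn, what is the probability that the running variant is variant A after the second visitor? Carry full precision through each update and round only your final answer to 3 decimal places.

0.706

Each posterior becomes the prior for the next update.
After 'converts': P(A) = 0.5·0.5500 / (0.5·0.5500 + 0.85·0.4500) ≈ 0.4183
After 'does not convert': P(A) = 0.5·0.4183 / (0.5·0.4183 + 0.15·0.5817) ≈ 0.7056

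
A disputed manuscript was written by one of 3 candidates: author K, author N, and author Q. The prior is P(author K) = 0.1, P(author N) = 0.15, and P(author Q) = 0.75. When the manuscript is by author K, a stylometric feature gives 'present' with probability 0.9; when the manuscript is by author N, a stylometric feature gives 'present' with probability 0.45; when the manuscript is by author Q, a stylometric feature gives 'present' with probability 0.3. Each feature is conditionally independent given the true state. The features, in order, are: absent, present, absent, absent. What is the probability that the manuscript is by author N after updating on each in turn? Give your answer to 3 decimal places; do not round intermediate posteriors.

0.127

Each posterior becomes the prior for the next update.
After 'absent': normaliser = 0.1·0.1000 + 0.55·0.1500 + 0.7·0.7500; P(author K) ≈ 0.0162, P(author N) ≈ 0.1336, P(author Q) ≈ 0.8502
After 'present': normaliser = 0.9·0.0162 + 0.45·0.1336 + 0.3·0.8502; P(author K) ≈ 0.0442, P(author N) ≈ 0.1823, P(author Q) ≈ 0.7735
After 'absent': normaliser = 0.1·0.0442 + 0.55·0.1823 + 0.7·0.7735; P(author K) ≈ 0.0068, P(author N) ≈ 0.1552, P(author Q) ≈ 0.8380
After 'absent': normaliser = 0.1·0.0068 + 0.55·0.1552 + 0.7·0.8380; P(author K) ≈ 0.0010, P(author N) ≈ 0.1269, P(author Q) ≈ 0.8721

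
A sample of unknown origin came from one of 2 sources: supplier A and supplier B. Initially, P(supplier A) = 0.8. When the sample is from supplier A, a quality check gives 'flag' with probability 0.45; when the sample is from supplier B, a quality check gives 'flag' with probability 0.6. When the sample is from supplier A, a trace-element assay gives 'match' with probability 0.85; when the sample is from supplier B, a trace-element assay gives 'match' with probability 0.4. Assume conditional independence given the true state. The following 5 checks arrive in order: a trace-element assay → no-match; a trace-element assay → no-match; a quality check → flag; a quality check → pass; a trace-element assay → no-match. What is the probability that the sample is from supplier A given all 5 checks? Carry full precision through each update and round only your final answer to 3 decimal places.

0.061

After a trace-element assay='no-match': P(supplier A) = 0.15·0.8000 / (0.15·0.8000 + 0.6·0.2000) ≈ 0.5000
After a trace-element assay='no-match': P(supplier A) = 0.15·0.5000 / (0.15·0.5000 + 0.6·0.5000) ≈ 0.2000
After a quality check='flag': P(supplier A) = 0.45·0.2000 / (0.45·0.2000 + 0.6·0.8000) ≈ 0.1579
After a quality check='pass': P(supplier A) = 0.55·0.1579 / (0.55·0.1579 + 0.4·0.8421) ≈ 0.2050
After a trace-element assay='no-match': P(supplier A) = 0.15·0.2050 / (0.15·0.2050 + 0.6·0.7950) ≈ 0.0606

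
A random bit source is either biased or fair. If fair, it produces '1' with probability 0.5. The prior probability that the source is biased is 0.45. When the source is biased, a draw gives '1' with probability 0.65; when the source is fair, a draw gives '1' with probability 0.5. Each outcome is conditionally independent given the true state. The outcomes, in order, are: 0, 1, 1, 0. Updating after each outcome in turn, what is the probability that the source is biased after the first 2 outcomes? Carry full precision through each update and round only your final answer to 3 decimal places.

After '0': P(biased) = 0.35·0.4500 / (0.35·0.4500 + 0.5·0.5500) ≈ 0.3642
After '1': P(biased) = 0.65·0.3642 / (0.65·0.3642 + 0.5·0.6358) ≈ 0.4268

0.427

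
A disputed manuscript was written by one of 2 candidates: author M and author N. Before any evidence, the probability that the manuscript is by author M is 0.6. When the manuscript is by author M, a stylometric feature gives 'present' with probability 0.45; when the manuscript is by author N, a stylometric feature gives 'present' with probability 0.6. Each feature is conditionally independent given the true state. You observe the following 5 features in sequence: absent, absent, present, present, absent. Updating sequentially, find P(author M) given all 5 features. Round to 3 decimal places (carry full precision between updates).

0.687

After 'absent': P(author M) = 0.55·0.6000 / (0.55·0.6000 + 0.4·0.4000) ≈ 0.6735
After 'absent': P(author M) = 0.55·0.6735 / (0.55·0.6735 + 0.4·0.3265) ≈ 0.7393
After 'present': P(author M) = 0.45·0.7393 / (0.45·0.7393 + 0.6·0.2607) ≈ 0.6802
After 'present': P(author M) = 0.45·0.6802 / (0.45·0.6802 + 0.6·0.3198) ≈ 0.6147
After 'absent': P(author M) = 0.55·0.6147 / (0.55·0.6147 + 0.4·0.3853) ≈ 0.6869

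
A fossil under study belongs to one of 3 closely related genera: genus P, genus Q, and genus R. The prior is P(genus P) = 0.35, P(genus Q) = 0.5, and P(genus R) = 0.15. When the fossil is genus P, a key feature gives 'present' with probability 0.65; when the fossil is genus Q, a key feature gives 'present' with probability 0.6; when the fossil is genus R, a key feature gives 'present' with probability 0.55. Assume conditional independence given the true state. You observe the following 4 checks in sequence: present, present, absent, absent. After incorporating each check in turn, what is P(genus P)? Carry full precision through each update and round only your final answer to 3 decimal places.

0.323

Apply Bayes' rule sequentially, carrying P(genus P) forward.
After 'present': normaliser = 0.65·0.3500 + 0.6·0.5000 + 0.55·0.1500; P(genus P) ≈ 0.3730, P(genus Q) ≈ 0.4918, P(genus R) ≈ 0.1352
After 'present': normaliser = 0.65·0.3730 + 0.6·0.4918 + 0.55·0.1352; P(genus P) ≈ 0.3962, P(genus Q) ≈ 0.4823, P(genus R) ≈ 0.1216
After 'absent': normaliser = 0.35·0.3962 + 0.4·0.4823 + 0.45·0.1216; P(genus P) ≈ 0.3590, P(genus Q) ≈ 0.4994, P(genus R) ≈ 0.1416
After 'absent': normaliser = 0.35·0.3590 + 0.4·0.4994 + 0.45·0.1416; P(genus P) ≈ 0.3229, P(genus Q) ≈ 0.5133, P(genus R) ≈ 0.1638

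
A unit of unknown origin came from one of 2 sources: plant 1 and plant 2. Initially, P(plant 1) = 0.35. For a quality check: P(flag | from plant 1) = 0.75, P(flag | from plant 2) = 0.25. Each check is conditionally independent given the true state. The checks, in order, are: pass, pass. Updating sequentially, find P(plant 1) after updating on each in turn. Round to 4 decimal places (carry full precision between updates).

0.0565

After 'pass': P(plant 1) = 0.25·0.3500 / (0.25·0.3500 + 0.75·0.6500) ≈ 0.1522
After 'pass': P(plant 1) = 0.25·0.1522 / (0.25·0.1522 + 0.75·0.8478) ≈ 0.0565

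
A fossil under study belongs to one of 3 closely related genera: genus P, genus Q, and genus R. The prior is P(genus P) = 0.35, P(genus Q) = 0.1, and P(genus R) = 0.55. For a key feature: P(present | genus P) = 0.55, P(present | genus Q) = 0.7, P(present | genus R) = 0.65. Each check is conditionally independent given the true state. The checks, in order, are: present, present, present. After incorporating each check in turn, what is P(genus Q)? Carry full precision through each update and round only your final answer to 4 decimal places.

After 'present': normaliser = 0.55·0.3500 + 0.7·0.1000 + 0.65·0.5500; P(genus P) ≈ 0.3105, P(genus Q) ≈ 0.1129, P(genus R) ≈ 0.5766
After 'present': normaliser = 0.55·0.3105 + 0.7·0.1129 + 0.65·0.5766; P(genus P) ≈ 0.2734, P(genus Q) ≈ 0.1265, P(genus R) ≈ 0.6001
After 'present': normaliser = 0.55·0.2734 + 0.7·0.1265 + 0.65·0.6001; P(genus P) ≈ 0.2391, P(genus Q) ≈ 0.1408, P(genus R) ≈ 0.6201

0.1408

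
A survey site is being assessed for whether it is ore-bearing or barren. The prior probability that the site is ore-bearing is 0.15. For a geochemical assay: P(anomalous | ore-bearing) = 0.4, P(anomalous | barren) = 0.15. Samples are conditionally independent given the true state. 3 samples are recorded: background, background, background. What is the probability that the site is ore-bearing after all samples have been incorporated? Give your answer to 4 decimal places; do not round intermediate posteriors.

After 'background': P(ore) = 0.6·0.1500 / (0.6·0.1500 + 0.85·0.8500) ≈ 0.1108
After 'background': P(ore) = 0.6·0.1108 / (0.6·0.1108 + 0.85·0.8892) ≈ 0.0808
After 'background': P(ore) = 0.6·0.0808 / (0.6·0.0808 + 0.85·0.9192) ≈ 0.0584

0.0584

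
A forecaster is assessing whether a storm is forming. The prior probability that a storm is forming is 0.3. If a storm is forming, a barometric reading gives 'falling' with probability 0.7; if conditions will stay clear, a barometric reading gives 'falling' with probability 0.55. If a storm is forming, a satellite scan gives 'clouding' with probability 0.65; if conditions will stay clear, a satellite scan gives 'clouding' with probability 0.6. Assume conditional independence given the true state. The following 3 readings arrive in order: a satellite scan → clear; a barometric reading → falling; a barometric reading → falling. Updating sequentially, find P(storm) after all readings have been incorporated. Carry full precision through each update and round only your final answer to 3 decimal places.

0.378

After a satellite scan='clear': P(storm) = 0.35·0.3000 / (0.35·0.3000 + 0.4·0.7000) ≈ 0.2727
After a barometric reading='falling': P(storm) = 0.7·0.2727 / (0.7·0.2727 + 0.55·0.7273) ≈ 0.3231
After a barometric reading='falling': P(storm) = 0.7·0.3231 / (0.7·0.3231 + 0.55·0.6769) ≈ 0.3779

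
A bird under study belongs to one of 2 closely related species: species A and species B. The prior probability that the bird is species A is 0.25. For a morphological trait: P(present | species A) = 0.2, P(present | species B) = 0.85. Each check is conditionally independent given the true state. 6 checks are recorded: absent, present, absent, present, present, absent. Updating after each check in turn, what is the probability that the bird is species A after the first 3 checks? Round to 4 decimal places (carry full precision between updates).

After 'absent': P(species A) = 0.8·0.2500 / (0.8·0.2500 + 0.15·0.7500) ≈ 0.6400
After 'present': P(species A) = 0.2·0.6400 / (0.2·0.6400 + 0.85·0.3600) ≈ 0.2949
After 'absent': P(species A) = 0.8·0.2949 / (0.8·0.2949 + 0.15·0.7051) ≈ 0.6905

0.6905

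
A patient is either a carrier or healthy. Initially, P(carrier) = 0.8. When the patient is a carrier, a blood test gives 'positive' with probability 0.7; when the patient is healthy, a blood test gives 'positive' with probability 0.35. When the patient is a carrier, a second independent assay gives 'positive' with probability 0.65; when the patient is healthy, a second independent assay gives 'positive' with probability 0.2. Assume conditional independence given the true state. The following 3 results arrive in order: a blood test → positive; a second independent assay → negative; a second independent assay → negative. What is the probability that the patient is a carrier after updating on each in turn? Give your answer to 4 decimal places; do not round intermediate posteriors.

0.6049

Apply Bayes' rule sequentially, carrying P(carrier) forward.
After a blood test='positive': P(carrier) = 0.7·0.8000 / (0.7·0.8000 + 0.35·0.2000) ≈ 0.8889
After a second independent assay='negative': P(carrier) = 0.35·0.8889 / (0.35·0.8889 + 0.8·0.1111) ≈ 0.7778
After a second independent assay='negative': P(carrier) = 0.35·0.7778 / (0.35·0.7778 + 0.8·0.2222) ≈ 0.6049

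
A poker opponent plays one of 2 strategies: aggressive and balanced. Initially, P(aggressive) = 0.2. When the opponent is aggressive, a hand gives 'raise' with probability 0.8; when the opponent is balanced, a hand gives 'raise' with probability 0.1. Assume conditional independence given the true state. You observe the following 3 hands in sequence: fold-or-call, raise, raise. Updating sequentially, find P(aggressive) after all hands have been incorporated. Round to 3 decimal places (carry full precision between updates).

After 'fold-or-call': P(aggressive) = 0.2·0.2000 / (0.2·0.2000 + 0.9·0.8000) ≈ 0.0526
After 'raise': P(aggressive) = 0.8·0.0526 / (0.8·0.0526 + 0.1·0.9474) ≈ 0.3077
After 'raise': P(aggressive) = 0.8·0.3077 / (0.8·0.3077 + 0.1·0.6923) ≈ 0.7805

0.780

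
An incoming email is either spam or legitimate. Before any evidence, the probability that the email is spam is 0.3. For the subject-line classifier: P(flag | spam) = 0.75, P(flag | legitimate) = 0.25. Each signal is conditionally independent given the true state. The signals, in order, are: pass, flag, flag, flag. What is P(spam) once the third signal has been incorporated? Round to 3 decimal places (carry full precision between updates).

0.563

After 'pass': P(spam) = 0.25·0.3000 / (0.25·0.3000 + 0.75·0.7000) ≈ 0.1250
After 'flag': P(spam) = 0.75·0.1250 / (0.75·0.1250 + 0.25·0.8750) ≈ 0.3000
After 'flag': P(spam) = 0.75·0.3000 / (0.75·0.3000 + 0.25·0.7000) ≈ 0.5625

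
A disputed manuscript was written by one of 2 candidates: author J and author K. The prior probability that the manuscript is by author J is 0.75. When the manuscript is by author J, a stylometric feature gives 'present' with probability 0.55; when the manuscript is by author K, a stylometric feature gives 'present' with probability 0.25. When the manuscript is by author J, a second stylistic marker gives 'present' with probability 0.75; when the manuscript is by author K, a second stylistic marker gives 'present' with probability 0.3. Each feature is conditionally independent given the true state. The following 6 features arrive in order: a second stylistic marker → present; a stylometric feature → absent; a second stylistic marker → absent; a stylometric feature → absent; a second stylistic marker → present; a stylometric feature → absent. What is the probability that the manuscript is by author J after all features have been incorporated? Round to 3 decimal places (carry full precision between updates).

0.591

After a second stylistic marker='present': P(author J) = 0.75·0.7500 / (0.75·0.7500 + 0.3·0.2500) ≈ 0.8824
After a stylometric feature='absent': P(author J) = 0.45·0.8824 / (0.45·0.8824 + 0.75·0.1176) ≈ 0.8182
After a second stylistic marker='absent': P(author J) = 0.25·0.8182 / (0.25·0.8182 + 0.7·0.1818) ≈ 0.6164
After a stylometric feature='absent': P(author J) = 0.45·0.6164 / (0.45·0.6164 + 0.75·0.3836) ≈ 0.4909
After a second stylistic marker='present': P(author J) = 0.75·0.4909 / (0.75·0.4909 + 0.3·0.5091) ≈ 0.7068
After a stylometric feature='absent': P(author J) = 0.45·0.7068 / (0.45·0.7068 + 0.75·0.2932) ≈ 0.5912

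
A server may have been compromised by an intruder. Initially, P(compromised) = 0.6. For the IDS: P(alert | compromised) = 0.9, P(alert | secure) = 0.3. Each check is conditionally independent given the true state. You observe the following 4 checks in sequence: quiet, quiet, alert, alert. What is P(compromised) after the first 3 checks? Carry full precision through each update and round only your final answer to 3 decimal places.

0.084

After 'quiet': P(compromised) = 0.1·0.6000 / (0.1·0.6000 + 0.7·0.4000) ≈ 0.1765
After 'quiet': P(compromised) = 0.1·0.1765 / (0.1·0.1765 + 0.7·0.8235) ≈ 0.0297
After 'alert': P(compromised) = 0.9·0.0297 / (0.9·0.0297 + 0.3·0.9703) ≈ 0.0841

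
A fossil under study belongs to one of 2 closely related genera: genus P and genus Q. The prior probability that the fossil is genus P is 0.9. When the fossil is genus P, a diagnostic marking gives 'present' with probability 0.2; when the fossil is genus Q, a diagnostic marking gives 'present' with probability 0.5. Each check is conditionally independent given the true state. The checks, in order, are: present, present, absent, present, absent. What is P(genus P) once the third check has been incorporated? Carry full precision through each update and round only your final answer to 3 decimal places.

After 'present': P(genus P) = 0.2·0.9000 / (0.2·0.9000 + 0.5·0.1000) ≈ 0.7826
After 'present': P(genus P) = 0.2·0.7826 / (0.2·0.7826 + 0.5·0.2174) ≈ 0.5902
After 'absent': P(genus P) = 0.8·0.5902 / (0.8·0.5902 + 0.5·0.4098) ≈ 0.6973

0.697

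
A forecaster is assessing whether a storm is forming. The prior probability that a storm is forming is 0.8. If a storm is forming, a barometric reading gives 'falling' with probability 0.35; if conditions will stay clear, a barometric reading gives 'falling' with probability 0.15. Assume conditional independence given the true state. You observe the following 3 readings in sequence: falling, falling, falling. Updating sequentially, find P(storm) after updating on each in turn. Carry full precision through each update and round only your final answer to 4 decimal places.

0.9807

Apply Bayes' rule sequentially, carrying P(storm) forward.
After 'falling': P(storm) = 0.35·0.8000 / (0.35·0.8000 + 0.15·0.2000) ≈ 0.9032
After 'falling': P(storm) = 0.35·0.9032 / (0.35·0.9032 + 0.15·0.0968) ≈ 0.9561
After 'falling': P(storm) = 0.35·0.9561 / (0.35·0.9561 + 0.15·0.0439) ≈ 0.9807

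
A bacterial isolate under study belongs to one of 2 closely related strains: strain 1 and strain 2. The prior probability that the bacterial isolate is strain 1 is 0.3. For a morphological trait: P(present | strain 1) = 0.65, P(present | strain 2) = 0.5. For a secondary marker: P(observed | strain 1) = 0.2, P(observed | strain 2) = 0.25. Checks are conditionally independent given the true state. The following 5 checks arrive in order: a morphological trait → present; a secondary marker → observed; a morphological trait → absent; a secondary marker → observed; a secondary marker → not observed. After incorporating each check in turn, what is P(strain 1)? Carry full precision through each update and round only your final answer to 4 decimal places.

After a morphological trait='present': P(strain 1) = 0.65·0.3000 / (0.65·0.3000 + 0.5·0.7000) ≈ 0.3578
After a secondary marker='observed': P(strain 1) = 0.2·0.3578 / (0.2·0.3578 + 0.25·0.6422) ≈ 0.3083
After a morphological trait='absent': P(strain 1) = 0.35·0.3083 / (0.35·0.3083 + 0.5·0.6917) ≈ 0.2378
After a secondary marker='observed': P(strain 1) = 0.2·0.2378 / (0.2·0.2378 + 0.25·0.7622) ≈ 0.1997
After a secondary marker='not observed': P(strain 1) = 0.8·0.1997 / (0.8·0.1997 + 0.75·0.8003) ≈ 0.2103

0.2103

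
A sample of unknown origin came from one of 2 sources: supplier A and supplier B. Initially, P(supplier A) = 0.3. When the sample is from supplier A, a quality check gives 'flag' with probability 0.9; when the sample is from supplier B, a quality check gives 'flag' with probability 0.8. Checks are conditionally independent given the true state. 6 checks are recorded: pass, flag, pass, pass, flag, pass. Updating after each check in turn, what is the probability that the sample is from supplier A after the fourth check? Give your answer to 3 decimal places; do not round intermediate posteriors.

0.057

After 'pass': P(supplier A) = 0.1·0.3000 / (0.1·0.3000 + 0.2·0.7000) ≈ 0.1765
After 'flag': P(supplier A) = 0.9·0.1765 / (0.9·0.1765 + 0.8·0.8235) ≈ 0.1942
After 'pass': P(supplier A) = 0.1·0.1942 / (0.1·0.1942 + 0.2·0.8058) ≈ 0.1076
After 'pass': P(supplier A) = 0.1·0.1076 / (0.1·0.1076 + 0.2·0.8924) ≈ 0.0568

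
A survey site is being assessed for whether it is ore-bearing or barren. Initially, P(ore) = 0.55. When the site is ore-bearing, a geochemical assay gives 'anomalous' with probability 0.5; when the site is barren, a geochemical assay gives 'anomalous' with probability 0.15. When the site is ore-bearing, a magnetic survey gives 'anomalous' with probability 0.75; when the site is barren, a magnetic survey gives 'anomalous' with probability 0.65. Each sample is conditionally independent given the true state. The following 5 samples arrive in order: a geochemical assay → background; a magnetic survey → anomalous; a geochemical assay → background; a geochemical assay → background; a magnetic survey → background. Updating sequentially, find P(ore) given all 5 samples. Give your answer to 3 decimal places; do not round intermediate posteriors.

After a geochemical assay='background': P(ore) = 0.5·0.5500 / (0.5·0.5500 + 0.85·0.4500) ≈ 0.4183
After a magnetic survey='anomalous': P(ore) = 0.75·0.4183 / (0.75·0.4183 + 0.65·0.5817) ≈ 0.4534
After a geochemical assay='background': P(ore) = 0.5·0.4534 / (0.5·0.4534 + 0.85·0.5466) ≈ 0.3279
After a geochemical assay='background': P(ore) = 0.5·0.3279 / (0.5·0.3279 + 0.85·0.6721) ≈ 0.2230
After a magnetic survey='background': P(ore) = 0.25·0.2230 / (0.25·0.2230 + 0.35·0.7770) ≈ 0.1701

0.170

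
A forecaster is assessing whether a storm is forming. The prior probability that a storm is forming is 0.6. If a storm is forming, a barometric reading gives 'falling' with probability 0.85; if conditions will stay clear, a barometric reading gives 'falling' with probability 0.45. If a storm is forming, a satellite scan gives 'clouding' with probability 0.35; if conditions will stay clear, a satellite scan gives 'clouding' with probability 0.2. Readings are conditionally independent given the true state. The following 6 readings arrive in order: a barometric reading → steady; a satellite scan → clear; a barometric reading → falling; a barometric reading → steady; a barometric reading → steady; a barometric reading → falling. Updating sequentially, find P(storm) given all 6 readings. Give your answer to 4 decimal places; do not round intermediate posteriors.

Each posterior becomes the prior for the next update.
After a barometric reading='steady': P(storm) = 0.15·0.6000 / (0.15·0.6000 + 0.55·0.4000) ≈ 0.2903
After a satellite scan='clear': P(storm) = 0.65·0.2903 / (0.65·0.2903 + 0.8·0.7097) ≈ 0.2495
After a barometric reading='falling': P(storm) = 0.85·0.2495 / (0.85·0.2495 + 0.45·0.7505) ≈ 0.3857
After a barometric reading='steady': P(storm) = 0.15·0.3857 / (0.15·0.3857 + 0.55·0.6143) ≈ 0.1462
After a barometric reading='steady': P(storm) = 0.15·0.1462 / (0.15·0.1462 + 0.55·0.8538) ≈ 0.0446
After a barometric reading='falling': P(storm) = 0.85·0.0446 / (0.85·0.0446 + 0.45·0.9554) ≈ 0.0811

0.0811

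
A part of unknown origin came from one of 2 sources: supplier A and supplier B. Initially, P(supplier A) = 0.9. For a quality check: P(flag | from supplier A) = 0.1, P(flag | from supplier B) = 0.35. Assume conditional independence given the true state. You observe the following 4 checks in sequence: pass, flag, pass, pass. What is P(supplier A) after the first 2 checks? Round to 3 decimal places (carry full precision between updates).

0.781

Apply Bayes' rule sequentially, carrying P(supplier A) forward.
After 'pass': P(supplier A) = 0.9·0.9000 / (0.9·0.9000 + 0.65·0.1000) ≈ 0.9257
After 'flag': P(supplier A) = 0.1·0.9257 / (0.1·0.9257 + 0.35·0.0743) ≈ 0.7807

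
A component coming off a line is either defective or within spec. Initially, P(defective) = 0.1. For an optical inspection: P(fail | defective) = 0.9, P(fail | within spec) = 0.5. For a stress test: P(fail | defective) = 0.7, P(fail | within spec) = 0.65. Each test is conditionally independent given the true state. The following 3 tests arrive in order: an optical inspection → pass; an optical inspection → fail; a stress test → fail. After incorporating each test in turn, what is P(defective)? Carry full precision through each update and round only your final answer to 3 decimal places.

After an optical inspection='pass': P(defective) = 0.1·0.1000 / (0.1·0.1000 + 0.5·0.9000) ≈ 0.0217
After an optical inspection='fail': P(defective) = 0.9·0.0217 / (0.9·0.0217 + 0.5·0.9783) ≈ 0.0385
After a stress test='fail': P(defective) = 0.7·0.0385 / (0.7·0.0385 + 0.65·0.9615) ≈ 0.0413

0.041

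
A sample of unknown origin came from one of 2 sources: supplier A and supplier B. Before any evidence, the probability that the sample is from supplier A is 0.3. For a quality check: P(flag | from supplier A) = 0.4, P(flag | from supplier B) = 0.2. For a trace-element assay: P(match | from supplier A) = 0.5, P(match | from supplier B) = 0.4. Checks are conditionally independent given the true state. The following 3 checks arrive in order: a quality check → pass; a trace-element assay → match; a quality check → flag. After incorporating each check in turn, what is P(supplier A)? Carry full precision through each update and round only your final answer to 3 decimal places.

0.446

After a quality check='pass': P(supplier A) = 0.6·0.3000 / (0.6·0.3000 + 0.8·0.7000) ≈ 0.2432
After a trace-element assay='match': P(supplier A) = 0.5·0.2432 / (0.5·0.2432 + 0.4·0.7568) ≈ 0.2866
After a quality check='flag': P(supplier A) = 0.4·0.2866 / (0.4·0.2866 + 0.2·0.7134) ≈ 0.4455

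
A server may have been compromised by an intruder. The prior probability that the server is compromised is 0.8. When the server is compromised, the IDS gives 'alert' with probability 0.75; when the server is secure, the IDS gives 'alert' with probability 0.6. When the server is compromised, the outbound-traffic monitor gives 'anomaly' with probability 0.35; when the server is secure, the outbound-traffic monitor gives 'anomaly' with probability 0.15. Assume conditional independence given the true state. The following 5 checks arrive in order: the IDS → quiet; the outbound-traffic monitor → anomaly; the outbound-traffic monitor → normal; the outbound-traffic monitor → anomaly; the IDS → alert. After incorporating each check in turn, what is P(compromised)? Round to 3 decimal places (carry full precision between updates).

After the IDS='quiet': P(compromised) = 0.25·0.8000 / (0.25·0.8000 + 0.4·0.2000) ≈ 0.7143
After the outbound-traffic monitor='anomaly': P(compromised) = 0.35·0.7143 / (0.35·0.7143 + 0.15·0.2857) ≈ 0.8537
After the outbound-traffic monitor='normal': P(compromised) = 0.65·0.8537 / (0.65·0.8537 + 0.85·0.1463) ≈ 0.8169
After the outbound-traffic monitor='anomaly': P(compromised) = 0.35·0.8169 / (0.35·0.8169 + 0.15·0.1831) ≈ 0.9123
After the IDS='alert': P(compromised) = 0.75·0.9123 / (0.75·0.9123 + 0.6·0.0877) ≈ 0.9286

0.929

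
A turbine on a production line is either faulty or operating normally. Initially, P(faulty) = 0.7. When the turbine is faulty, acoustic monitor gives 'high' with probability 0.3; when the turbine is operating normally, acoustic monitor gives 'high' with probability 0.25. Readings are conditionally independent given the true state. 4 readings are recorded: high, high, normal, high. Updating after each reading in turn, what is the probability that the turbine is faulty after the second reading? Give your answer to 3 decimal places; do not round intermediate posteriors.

0.771

After 'high': P(faulty) = 0.3·0.7000 / (0.3·0.7000 + 0.25·0.3000) ≈ 0.7368
After 'high': P(faulty) = 0.3·0.7368 / (0.3·0.7368 + 0.25·0.2632) ≈ 0.7706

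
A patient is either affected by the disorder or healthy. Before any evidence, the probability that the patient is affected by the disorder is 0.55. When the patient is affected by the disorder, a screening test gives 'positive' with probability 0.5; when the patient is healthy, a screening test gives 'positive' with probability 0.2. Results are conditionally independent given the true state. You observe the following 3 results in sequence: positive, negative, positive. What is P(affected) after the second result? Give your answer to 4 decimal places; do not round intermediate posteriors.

0.6563

Each posterior becomes the prior for the next update.
After 'positive': P(affected) = 0.5·0.5500 / (0.5·0.5500 + 0.2·0.4500) ≈ 0.7534
After 'negative': P(affected) = 0.5·0.7534 / (0.5·0.7534 + 0.8·0.2466) ≈ 0.6563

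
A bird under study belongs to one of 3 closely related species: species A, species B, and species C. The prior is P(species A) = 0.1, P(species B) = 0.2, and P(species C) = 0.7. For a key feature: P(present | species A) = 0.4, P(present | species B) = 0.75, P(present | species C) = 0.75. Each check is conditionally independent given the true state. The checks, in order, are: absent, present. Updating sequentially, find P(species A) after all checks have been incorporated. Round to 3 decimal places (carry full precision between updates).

After 'absent': normaliser = 0.6·0.1000 + 0.25·0.2000 + 0.25·0.7000; P(species A) ≈ 0.2105, P(species B) ≈ 0.1754, P(species C) ≈ 0.6140
After 'present': normaliser = 0.4·0.2105 + 0.75·0.1754 + 0.75·0.6140; P(species A) ≈ 0.1245, P(species B) ≈ 0.1946, P(species C) ≈ 0.6809

0.125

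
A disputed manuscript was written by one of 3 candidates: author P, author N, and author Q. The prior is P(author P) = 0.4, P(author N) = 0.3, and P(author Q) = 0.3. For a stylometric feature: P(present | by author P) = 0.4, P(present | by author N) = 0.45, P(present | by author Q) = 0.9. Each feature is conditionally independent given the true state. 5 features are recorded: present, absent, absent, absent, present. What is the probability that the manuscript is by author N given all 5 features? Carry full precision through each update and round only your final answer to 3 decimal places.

0.418

Apply Bayes' rule sequentially, carrying P(author N) forward.
After 'present': normaliser = 0.4·0.4000 + 0.45·0.3000 + 0.9·0.3000; P(author P) ≈ 0.2832, P(author N) ≈ 0.2389, P(author Q) ≈ 0.4779
After 'absent': normaliser = 0.6·0.2832 + 0.55·0.2389 + 0.1·0.4779; P(author P) ≈ 0.4867, P(author N) ≈ 0.3764, P(author Q) ≈ 0.1369
After 'absent': normaliser = 0.6·0.4867 + 0.55·0.3764 + 0.1·0.1369; P(author P) ≈ 0.5695, P(author N) ≈ 0.4038, P(author Q) ≈ 0.0267
After 'absent': normaliser = 0.6·0.5695 + 0.55·0.4038 + 0.1·0.0267; P(author P) ≈ 0.6032, P(author N) ≈ 0.3920, P(author Q) ≈ 0.0047
After 'present': normaliser = 0.4·0.6032 + 0.45·0.3920 + 0.9·0.0047; P(author P) ≈ 0.5718, P(author N) ≈ 0.4181, P(author Q) ≈ 0.0101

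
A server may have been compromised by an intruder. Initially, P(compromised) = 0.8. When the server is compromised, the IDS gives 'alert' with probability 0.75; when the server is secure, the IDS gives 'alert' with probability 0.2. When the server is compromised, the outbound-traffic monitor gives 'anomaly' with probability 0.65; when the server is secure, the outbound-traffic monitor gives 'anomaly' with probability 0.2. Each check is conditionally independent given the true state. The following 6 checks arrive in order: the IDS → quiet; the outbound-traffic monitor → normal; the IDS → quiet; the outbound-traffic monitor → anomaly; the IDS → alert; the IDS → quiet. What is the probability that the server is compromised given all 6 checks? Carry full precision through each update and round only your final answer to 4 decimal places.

0.3943

After the IDS='quiet': P(compromised) = 0.25·0.8000 / (0.25·0.8000 + 0.8·0.2000) ≈ 0.5556
After the outbound-traffic monitor='normal': P(compromised) = 0.35·0.5556 / (0.35·0.5556 + 0.8·0.4444) ≈ 0.3535
After the IDS='quiet': P(compromised) = 0.25·0.3535 / (0.25·0.3535 + 0.8·0.6465) ≈ 0.1460
After the outbound-traffic monitor='anomaly': P(compromised) = 0.65·0.1460 / (0.65·0.1460 + 0.2·0.8540) ≈ 0.3571
After the IDS='alert': P(compromised) = 0.75·0.3571 / (0.75·0.3571 + 0.2·0.6429) ≈ 0.6756
After the IDS='quiet': P(compromised) = 0.25·0.6756 / (0.25·0.6756 + 0.8·0.3244) ≈ 0.3943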